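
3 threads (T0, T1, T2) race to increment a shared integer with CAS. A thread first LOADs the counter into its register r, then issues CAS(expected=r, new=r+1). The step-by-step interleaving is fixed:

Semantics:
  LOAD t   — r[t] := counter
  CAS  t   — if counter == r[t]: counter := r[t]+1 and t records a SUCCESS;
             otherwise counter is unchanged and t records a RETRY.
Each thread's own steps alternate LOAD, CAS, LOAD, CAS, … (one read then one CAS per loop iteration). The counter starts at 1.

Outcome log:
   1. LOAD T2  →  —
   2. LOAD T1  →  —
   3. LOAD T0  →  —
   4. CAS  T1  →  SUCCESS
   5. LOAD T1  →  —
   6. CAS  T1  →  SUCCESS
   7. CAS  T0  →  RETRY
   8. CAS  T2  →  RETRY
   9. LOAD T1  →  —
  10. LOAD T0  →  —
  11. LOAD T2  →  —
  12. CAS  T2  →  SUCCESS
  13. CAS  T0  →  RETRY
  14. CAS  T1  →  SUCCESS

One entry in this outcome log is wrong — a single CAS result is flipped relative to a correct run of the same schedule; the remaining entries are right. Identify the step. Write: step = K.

step = 14

Re-executing:
[1] T2.load  rd  (counter 1, T2.r 1)
[2] T1.load  rd  (counter 1, T1.r 1)
[3] T0.load  rd  (counter 1, T0.r 1)
[4] T1.cas  hit  (counter 2, T1.r 1)
[5] T1.load  rd  (counter 2, T1.r 2)
[6] T1.cas  hit  (counter 3, T1.r 2)
[7] T0.cas  miss  (counter 3, T0.r 1)
[8] T2.cas  miss  (counter 3, T2.r 1)
[9] T1.load  rd  (counter 3, T1.r 3)
[10] T0.load  rd  (counter 3, T0.r 3)
[11] T2.load  rd  (counter 3, T2.r 3)
[12] T2.cas  hit  (counter 4, T2.r 3)
[13] T0.cas  miss  (counter 4, T0.r 3)
[14] T1.cas  miss  (counter 4, T1.r 3)
Log disagrees first at step 14.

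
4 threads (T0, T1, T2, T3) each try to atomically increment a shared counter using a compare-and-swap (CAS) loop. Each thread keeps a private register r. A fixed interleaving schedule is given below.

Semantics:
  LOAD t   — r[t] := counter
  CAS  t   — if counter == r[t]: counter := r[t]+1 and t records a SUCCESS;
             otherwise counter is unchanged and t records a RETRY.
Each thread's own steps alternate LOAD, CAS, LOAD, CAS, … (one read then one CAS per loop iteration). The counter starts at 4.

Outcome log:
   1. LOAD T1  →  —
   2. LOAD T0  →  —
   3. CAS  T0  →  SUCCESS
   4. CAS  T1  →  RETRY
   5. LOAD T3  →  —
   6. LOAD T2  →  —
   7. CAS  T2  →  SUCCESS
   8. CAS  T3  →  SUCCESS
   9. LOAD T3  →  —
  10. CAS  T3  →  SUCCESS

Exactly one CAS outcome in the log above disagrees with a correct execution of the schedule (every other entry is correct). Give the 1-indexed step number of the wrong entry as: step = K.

Correct run:
#1 T1 reads 4
#2 T0 reads 4
#3 T0 CAS(4→5) writes; counter now 5
#4 T1 CAS(4→5) fails; counter now 5
#5 T3 reads 5
#6 T2 reads 5
#7 T2 CAS(5→6) writes; counter now 6
#8 T3 CAS(5→6) fails; counter now 6
#9 T3 reads 6
#10 T3 CAS(6→7) writes; counter now 7
Flip is step 8.

step = 8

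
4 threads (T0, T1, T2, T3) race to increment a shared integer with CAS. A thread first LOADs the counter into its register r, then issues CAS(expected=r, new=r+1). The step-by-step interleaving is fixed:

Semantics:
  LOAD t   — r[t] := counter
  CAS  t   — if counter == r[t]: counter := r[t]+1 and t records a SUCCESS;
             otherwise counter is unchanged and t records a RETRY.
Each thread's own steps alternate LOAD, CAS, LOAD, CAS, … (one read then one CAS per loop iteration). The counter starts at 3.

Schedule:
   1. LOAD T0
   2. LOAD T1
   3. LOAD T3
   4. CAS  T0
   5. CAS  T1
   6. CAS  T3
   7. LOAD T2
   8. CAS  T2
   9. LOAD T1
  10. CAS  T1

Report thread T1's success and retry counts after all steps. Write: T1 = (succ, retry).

T1 = (1, 1)

1. LOAD T0 → mem=3 r[T0]=3 [LOAD]
2. LOAD T1 → mem=3 r[T1]=3 [LOAD]
3. LOAD T3 → mem=3 r[T3]=3 [LOAD]
4. CAS T0 → mem=4 r[T0]=3 [OK]
5. CAS T1 → mem=4 r[T1]=3 [RETRY]
6. CAS T3 → mem=4 r[T3]=3 [RETRY]
7. LOAD T2 → mem=4 r[T2]=4 [LOAD]
8. CAS T2 → mem=5 r[T2]=4 [OK]
9. LOAD T1 → mem=5 r[T1]=5 [LOAD]
10. CAS T1 → mem=6 r[T1]=5 [OK]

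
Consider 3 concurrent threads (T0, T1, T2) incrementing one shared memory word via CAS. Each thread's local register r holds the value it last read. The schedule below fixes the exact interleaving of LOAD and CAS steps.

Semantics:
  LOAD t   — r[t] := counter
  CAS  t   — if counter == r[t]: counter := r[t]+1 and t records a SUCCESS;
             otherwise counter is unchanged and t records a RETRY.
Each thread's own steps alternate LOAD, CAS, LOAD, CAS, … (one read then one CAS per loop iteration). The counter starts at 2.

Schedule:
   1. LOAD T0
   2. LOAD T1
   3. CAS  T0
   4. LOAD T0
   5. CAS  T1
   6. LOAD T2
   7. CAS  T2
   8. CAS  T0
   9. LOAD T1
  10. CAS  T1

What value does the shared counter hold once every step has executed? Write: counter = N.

#1 T0 reads 2
#2 T1 reads 2
#3 T0 CAS(2→3) writes; counter now 3
#4 T0 reads 3
#5 T1 CAS(2→3) fails; counter now 3
#6 T2 reads 3
#7 T2 CAS(3→4) writes; counter now 4
#8 T0 CAS(3→4) fails; counter now 4
#9 T1 reads 4
#10 T1 CAS(4→5) writes; counter now 5

counter = 5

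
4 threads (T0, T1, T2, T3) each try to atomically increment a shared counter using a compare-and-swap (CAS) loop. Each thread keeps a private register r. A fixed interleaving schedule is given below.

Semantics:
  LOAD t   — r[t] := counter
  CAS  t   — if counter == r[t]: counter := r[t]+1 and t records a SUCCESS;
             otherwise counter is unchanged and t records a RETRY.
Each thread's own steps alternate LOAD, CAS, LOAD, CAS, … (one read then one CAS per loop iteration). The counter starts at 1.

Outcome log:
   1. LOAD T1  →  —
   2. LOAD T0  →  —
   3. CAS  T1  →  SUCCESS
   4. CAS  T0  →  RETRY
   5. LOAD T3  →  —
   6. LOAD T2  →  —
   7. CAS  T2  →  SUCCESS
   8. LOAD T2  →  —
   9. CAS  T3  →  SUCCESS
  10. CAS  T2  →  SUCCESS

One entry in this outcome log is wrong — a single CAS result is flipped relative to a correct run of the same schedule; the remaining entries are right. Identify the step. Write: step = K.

Correct run:
step 1: T1 LOAD ⇒ load; ctr=1 reg=1
step 2: T0 LOAD ⇒ load; ctr=1 reg=1
step 3: T1 CAS ⇒ ok; ctr=2 reg=1
step 4: T0 CAS ⇒ retry; ctr=2 reg=1
step 5: T3 LOAD ⇒ load; ctr=2 reg=2
step 6: T2 LOAD ⇒ load; ctr=2 reg=2
step 7: T2 CAS ⇒ ok; ctr=3 reg=2
step 8: T2 LOAD ⇒ load; ctr=3 reg=3
step 9: T3 CAS ⇒ retry; ctr=3 reg=2
step 10: T2 CAS ⇒ ok; ctr=4 reg=3
Log disagrees first at step 9.

step = 9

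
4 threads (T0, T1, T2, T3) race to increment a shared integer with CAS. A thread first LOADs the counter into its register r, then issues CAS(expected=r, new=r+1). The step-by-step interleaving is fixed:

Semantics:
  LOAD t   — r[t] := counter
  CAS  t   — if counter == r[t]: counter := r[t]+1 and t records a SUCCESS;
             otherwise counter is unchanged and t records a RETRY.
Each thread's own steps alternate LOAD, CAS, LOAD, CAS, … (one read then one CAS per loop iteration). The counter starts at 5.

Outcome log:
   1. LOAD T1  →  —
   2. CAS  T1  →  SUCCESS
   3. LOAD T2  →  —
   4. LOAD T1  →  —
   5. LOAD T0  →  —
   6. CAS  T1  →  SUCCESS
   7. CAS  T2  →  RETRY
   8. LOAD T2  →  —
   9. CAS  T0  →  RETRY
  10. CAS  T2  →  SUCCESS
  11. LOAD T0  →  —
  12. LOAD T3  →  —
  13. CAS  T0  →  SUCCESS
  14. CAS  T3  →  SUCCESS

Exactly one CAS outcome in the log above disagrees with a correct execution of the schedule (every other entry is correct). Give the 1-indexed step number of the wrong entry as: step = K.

step = 14

Correct run:
#1 T1 reads 5
#2 T1 CAS(5→6) writes; counter now 6
#3 T2 reads 6
#4 T1 reads 6
#5 T0 reads 6
#6 T1 CAS(6→7) writes; counter now 7
#7 T2 CAS(6→7) fails; counter now 7
#8 T2 reads 7
#9 T0 CAS(6→7) fails; counter now 7
#10 T2 CAS(7→8) writes; counter now 8
#11 T0 reads 8
#12 T3 reads 8
#13 T0 CAS(8→9) writes; counter now 9
#14 T3 CAS(8→9) fails; counter now 9
Log disagrees first at step 14.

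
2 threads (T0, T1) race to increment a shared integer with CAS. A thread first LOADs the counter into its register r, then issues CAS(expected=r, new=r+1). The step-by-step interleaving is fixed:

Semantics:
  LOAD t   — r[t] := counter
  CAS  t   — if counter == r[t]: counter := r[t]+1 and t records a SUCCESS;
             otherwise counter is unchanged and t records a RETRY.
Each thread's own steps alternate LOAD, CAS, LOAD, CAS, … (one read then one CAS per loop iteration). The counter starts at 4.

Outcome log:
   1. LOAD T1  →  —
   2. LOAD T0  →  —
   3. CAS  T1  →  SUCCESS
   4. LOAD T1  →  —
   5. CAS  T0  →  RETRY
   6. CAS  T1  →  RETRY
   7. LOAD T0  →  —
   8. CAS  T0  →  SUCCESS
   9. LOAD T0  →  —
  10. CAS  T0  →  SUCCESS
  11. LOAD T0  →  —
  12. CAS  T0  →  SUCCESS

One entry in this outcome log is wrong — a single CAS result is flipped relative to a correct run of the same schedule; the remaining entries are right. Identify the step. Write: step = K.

Correct run:
1. LOAD T1 → mem=4 r[T1]=4 [LOAD]
2. LOAD T0 → mem=4 r[T0]=4 [LOAD]
3. CAS T1 → mem=5 r[T1]=4 [OK]
4. LOAD T1 → mem=5 r[T1]=5 [LOAD]
5. CAS T0 → mem=5 r[T0]=4 [RETRY]
6. CAS T1 → mem=6 r[T1]=5 [OK]
7. LOAD T0 → mem=6 r[T0]=6 [LOAD]
8. CAS T0 → mem=7 r[T0]=6 [OK]
9. LOAD T0 → mem=7 r[T0]=7 [LOAD]
10. CAS T0 → mem=8 r[T0]=7 [OK]
11. LOAD T0 → mem=8 r[T0]=8 [LOAD]
12. CAS T0 → mem=9 r[T0]=8 [OK]
Mismatch at 6.

step = 6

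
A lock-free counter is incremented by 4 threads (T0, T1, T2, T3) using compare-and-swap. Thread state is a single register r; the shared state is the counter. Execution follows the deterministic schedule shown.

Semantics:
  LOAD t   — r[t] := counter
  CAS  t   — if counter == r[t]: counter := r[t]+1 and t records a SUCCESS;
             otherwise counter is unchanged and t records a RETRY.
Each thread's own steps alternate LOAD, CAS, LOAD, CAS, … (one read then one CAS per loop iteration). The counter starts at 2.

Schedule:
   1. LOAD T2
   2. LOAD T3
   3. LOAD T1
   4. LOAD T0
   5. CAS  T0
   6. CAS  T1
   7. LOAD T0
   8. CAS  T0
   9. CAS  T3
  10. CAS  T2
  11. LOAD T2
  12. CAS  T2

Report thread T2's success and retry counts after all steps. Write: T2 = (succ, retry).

[1] T2.load  rd  (counter 2, T2.r 2)
[2] T3.load  rd  (counter 2, T3.r 2)
[3] T1.load  rd  (counter 2, T1.r 2)
[4] T0.load  rd  (counter 2, T0.r 2)
[5] T0.cas  hit  (counter 3, T0.r 2)
[6] T1.cas  miss  (counter 3, T1.r 2)
[7] T0.load  rd  (counter 3, T0.r 3)
[8] T0.cas  hit  (counter 4, T0.r 3)
[9] T3.cas  miss  (counter 4, T3.r 2)
[10] T2.cas  miss  (counter 4, T2.r 2)
[11] T2.load  rd  (counter 4, T2.r 4)
[12] T2.cas  hit  (counter 5, T2.r 4)

T2 = (1, 1)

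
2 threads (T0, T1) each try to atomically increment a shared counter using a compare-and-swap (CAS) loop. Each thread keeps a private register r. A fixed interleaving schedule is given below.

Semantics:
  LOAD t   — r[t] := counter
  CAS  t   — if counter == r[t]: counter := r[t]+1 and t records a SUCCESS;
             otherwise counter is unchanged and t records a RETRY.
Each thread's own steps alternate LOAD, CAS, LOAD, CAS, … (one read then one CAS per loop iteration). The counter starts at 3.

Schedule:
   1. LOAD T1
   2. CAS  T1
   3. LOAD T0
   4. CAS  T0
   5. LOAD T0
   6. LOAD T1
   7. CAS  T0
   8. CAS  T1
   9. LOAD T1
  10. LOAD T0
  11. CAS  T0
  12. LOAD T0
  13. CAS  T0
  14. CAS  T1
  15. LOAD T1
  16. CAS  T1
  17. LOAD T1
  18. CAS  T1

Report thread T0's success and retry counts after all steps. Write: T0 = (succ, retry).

T0 = (4, 0)

1. LOAD T1 → mem=3 r[T1]=3 [LOAD]
2. CAS T1 → mem=4 r[T1]=3 [OK]
3. LOAD T0 → mem=4 r[T0]=4 [LOAD]
4. CAS T0 → mem=5 r[T0]=4 [OK]
5. LOAD T0 → mem=5 r[T0]=5 [LOAD]
6. LOAD T1 → mem=5 r[T1]=5 [LOAD]
7. CAS T0 → mem=6 r[T0]=5 [OK]
8. CAS T1 → mem=6 r[T1]=5 [RETRY]
9. LOAD T1 → mem=6 r[T1]=6 [LOAD]
10. LOAD T0 → mem=6 r[T0]=6 [LOAD]
11. CAS T0 → mem=7 r[T0]=6 [OK]
12. LOAD T0 → mem=7 r[T0]=7 [LOAD]
13. CAS T0 → mem=8 r[T0]=7 [OK]
14. CAS T1 → mem=8 r[T1]=6 [RETRY]
15. LOAD T1 → mem=8 r[T1]=8 [LOAD]
16. CAS T1 → mem=9 r[T1]=8 [OK]
17. LOAD T1 → mem=9 r[T1]=9 [LOAD]
18. CAS T1 → mem=10 r[T1]=9 [OK]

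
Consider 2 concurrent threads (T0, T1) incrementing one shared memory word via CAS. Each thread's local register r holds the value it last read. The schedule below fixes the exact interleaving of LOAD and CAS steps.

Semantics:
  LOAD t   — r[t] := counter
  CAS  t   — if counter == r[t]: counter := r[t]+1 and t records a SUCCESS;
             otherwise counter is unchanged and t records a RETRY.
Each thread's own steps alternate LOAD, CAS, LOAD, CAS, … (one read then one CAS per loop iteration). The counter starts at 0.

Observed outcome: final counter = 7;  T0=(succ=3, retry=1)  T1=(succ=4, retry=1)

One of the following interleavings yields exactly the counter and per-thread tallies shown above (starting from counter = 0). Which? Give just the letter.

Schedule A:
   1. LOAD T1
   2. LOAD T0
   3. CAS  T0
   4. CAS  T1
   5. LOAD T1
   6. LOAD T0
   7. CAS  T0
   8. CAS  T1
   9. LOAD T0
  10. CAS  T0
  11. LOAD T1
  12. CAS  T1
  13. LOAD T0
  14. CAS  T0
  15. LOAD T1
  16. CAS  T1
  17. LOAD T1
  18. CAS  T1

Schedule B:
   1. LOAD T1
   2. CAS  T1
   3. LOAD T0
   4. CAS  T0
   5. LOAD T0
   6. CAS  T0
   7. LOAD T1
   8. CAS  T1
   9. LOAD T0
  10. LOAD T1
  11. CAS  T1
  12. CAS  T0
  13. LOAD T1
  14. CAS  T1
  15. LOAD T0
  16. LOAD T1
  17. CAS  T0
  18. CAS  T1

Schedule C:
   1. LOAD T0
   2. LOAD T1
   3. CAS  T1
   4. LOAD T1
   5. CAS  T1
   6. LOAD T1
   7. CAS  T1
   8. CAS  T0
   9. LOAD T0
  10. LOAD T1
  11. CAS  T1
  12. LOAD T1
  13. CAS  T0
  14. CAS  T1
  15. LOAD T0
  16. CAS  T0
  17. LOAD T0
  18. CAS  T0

Tracing schedule B:
T1 LOAD — after: cnt=0, r=0 — load
T1 CAS — after: cnt=1, r=0 — ok
T0 LOAD — after: cnt=1, r=1 — load
T0 CAS — after: cnt=2, r=1 — ok
T0 LOAD — after: cnt=2, r=2 — load
T0 CAS — after: cnt=3, r=2 — ok
T1 LOAD — after: cnt=3, r=3 — load
T1 CAS — after: cnt=4, r=3 — ok
T0 LOAD — after: cnt=4, r=4 — load
T1 LOAD — after: cnt=4, r=4 — load
T1 CAS — after: cnt=5, r=4 — ok
T0 CAS — after: cnt=5, r=4 — retry
T1 LOAD — after: cnt=5, r=5 — load
T1 CAS — after: cnt=6, r=5 — ok
T0 LOAD — after: cnt=6, r=6 — load
T1 LOAD — after: cnt=6, r=6 — load
T0 CAS — after: cnt=7, r=6 — ok
T1 CAS — after: cnt=7, r=6 — retry

B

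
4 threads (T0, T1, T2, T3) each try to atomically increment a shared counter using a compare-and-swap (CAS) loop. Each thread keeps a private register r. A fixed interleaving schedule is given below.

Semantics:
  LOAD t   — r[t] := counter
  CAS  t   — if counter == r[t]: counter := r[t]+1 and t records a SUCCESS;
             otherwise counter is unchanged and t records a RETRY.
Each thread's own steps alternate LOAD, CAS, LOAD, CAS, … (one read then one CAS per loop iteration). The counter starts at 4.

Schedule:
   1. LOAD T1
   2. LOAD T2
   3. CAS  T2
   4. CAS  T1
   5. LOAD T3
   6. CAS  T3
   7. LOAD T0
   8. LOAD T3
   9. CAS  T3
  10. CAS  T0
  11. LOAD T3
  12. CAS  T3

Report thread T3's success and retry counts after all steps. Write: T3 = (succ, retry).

T3 = (3, 0)

step 1: T1 LOAD ⇒ load; ctr=4 reg=4
step 2: T2 LOAD ⇒ load; ctr=4 reg=4
step 3: T2 CAS ⇒ ok; ctr=5 reg=4
step 4: T1 CAS ⇒ retry; ctr=5 reg=4
step 5: T3 LOAD ⇒ load; ctr=5 reg=5
step 6: T3 CAS ⇒ ok; ctr=6 reg=5
step 7: T0 LOAD ⇒ load; ctr=6 reg=6
step 8: T3 LOAD ⇒ load; ctr=6 reg=6
step 9: T3 CAS ⇒ ok; ctr=7 reg=6
step 10: T0 CAS ⇒ retry; ctr=7 reg=6
step 11: T3 LOAD ⇒ load; ctr=7 reg=7
step 12: T3 CAS ⇒ ok; ctr=8 reg=7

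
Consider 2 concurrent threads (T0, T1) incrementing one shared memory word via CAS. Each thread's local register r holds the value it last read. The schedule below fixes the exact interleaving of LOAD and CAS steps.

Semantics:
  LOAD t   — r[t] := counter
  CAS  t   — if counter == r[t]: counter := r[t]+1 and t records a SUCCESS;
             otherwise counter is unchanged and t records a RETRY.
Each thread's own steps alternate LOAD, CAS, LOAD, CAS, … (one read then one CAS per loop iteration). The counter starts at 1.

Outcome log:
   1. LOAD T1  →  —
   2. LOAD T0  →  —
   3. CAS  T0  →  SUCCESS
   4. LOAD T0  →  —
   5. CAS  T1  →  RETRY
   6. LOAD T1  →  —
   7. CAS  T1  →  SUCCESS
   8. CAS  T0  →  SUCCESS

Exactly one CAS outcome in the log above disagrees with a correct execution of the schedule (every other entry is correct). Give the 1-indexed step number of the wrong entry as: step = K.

step = 8

Reference trace:
1. LOAD T1 → mem=1 r[T1]=1 [LOAD]
2. LOAD T0 → mem=1 r[T0]=1 [LOAD]
3. CAS T0 → mem=2 r[T0]=1 [OK]
4. LOAD T0 → mem=2 r[T0]=2 [LOAD]
5. CAS T1 → mem=2 r[T1]=1 [RETRY]
6. LOAD T1 → mem=2 r[T1]=2 [LOAD]
7. CAS T1 → mem=3 r[T1]=2 [OK]
8. CAS T0 → mem=3 r[T0]=2 [RETRY]
Flip is step 8.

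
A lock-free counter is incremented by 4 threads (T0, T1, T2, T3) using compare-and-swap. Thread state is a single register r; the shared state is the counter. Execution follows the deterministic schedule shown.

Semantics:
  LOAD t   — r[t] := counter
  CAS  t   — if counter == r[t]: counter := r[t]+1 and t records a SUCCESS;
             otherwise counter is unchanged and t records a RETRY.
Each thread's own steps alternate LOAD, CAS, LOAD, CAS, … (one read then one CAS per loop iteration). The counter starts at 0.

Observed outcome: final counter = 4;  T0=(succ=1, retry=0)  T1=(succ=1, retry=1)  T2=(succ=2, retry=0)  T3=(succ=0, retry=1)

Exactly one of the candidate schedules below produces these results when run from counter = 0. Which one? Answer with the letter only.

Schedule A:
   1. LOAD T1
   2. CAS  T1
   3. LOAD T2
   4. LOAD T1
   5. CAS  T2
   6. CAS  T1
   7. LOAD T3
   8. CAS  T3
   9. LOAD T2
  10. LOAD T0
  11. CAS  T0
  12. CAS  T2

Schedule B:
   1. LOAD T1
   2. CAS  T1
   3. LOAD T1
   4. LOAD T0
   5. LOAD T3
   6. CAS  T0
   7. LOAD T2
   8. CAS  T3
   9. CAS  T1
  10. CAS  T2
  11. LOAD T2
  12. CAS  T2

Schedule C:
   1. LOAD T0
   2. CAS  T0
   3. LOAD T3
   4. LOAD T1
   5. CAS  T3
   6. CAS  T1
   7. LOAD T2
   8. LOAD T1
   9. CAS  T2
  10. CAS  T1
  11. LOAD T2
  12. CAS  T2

B

Tracing schedule B:
   1) LOAD T1:  M=0  r_T1=0
   2) CAS  T1:  M=1  r_T1=0 ✓
   3) LOAD T1:  M=1  r_T1=1
   4) LOAD T0:  M=1  r_T0=1
   5) LOAD T3:  M=1  r_T3=1
   6) CAS  T0:  M=2  r_T0=1 ✓
   7) LOAD T2:  M=2  r_T2=2
   8) CAS  T3:  M=2  r_T3=1 ✗
   9) CAS  T1:  M=2  r_T1=1 ✗
  10) CAS  T2:  M=3  r_T2=2 ✓
  11) LOAD T2:  M=3  r_T2=3
  12) CAS  T2:  M=4  r_T2=3 ✓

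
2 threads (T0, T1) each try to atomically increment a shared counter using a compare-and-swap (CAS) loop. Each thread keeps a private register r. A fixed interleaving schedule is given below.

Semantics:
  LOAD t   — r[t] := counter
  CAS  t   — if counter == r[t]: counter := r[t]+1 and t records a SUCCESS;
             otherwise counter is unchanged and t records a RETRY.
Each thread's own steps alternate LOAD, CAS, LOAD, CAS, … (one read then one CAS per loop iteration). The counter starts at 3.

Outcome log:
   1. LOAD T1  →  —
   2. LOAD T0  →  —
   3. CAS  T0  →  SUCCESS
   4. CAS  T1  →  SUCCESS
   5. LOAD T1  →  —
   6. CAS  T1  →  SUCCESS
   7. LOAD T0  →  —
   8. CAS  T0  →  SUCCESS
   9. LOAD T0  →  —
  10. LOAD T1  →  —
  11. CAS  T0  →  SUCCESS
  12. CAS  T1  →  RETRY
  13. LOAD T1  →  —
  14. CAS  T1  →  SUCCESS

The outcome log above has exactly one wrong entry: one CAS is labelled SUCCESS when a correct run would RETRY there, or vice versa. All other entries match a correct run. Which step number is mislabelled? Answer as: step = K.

step = 4

Re-executing:
#1 T1 reads 3
#2 T0 reads 3
#3 T0 CAS(3→4) writes; counter now 4
#4 T1 CAS(3→4) fails; counter now 4
#5 T1 reads 4
#6 T1 CAS(4→5) writes; counter now 5
#7 T0 reads 5
#8 T0 CAS(5→6) writes; counter now 6
#9 T0 reads 6
#10 T1 reads 6
#11 T0 CAS(6→7) writes; counter now 7
#12 T1 CAS(6→7) fails; counter now 7
#13 T1 reads 7
#14 T1 CAS(7→8) writes; counter now 8
Flip is step 4.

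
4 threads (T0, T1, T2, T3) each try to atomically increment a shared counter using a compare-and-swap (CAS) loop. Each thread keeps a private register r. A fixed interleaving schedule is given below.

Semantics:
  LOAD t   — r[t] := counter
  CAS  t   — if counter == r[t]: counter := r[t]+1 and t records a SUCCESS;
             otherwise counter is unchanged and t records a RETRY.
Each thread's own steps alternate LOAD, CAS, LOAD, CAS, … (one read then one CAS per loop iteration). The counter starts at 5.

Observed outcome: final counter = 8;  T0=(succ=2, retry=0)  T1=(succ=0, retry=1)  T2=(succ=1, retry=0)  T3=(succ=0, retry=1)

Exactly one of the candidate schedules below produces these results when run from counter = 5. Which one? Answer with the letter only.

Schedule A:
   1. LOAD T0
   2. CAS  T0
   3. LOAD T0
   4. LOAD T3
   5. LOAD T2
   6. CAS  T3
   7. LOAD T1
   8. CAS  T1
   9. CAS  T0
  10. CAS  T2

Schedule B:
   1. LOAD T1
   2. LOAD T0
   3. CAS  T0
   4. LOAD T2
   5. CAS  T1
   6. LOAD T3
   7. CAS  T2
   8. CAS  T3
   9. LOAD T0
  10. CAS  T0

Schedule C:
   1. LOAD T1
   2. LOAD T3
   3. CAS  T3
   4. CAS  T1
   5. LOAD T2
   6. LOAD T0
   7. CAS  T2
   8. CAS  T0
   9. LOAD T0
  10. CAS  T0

B

Simulating candidate B:
1. LOAD T1 → mem=5 r[T1]=5 [LOAD]
2. LOAD T0 → mem=5 r[T0]=5 [LOAD]
3. CAS T0 → mem=6 r[T0]=5 [OK]
4. LOAD T2 → mem=6 r[T2]=6 [LOAD]
5. CAS T1 → mem=6 r[T1]=5 [RETRY]
6. LOAD T3 → mem=6 r[T3]=6 [LOAD]
7. CAS T2 → mem=7 r[T2]=6 [OK]
8. CAS T3 → mem=7 r[T3]=6 [RETRY]
9. LOAD T0 → mem=7 r[T0]=7 [LOAD]
10. CAS T0 → mem=8 r[T0]=7 [OK]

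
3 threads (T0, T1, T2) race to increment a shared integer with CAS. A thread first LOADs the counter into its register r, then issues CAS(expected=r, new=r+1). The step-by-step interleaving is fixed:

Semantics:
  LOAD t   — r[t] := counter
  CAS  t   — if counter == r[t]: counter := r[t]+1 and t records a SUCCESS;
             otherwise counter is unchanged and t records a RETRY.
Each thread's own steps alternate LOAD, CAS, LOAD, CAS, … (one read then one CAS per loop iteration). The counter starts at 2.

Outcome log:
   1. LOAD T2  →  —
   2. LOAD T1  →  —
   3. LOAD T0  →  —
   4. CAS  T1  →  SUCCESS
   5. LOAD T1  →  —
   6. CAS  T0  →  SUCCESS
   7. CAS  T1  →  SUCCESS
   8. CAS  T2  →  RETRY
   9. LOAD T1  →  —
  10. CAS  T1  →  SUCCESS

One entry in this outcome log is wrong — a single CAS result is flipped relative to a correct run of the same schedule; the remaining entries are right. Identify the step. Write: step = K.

Re-executing:
step 1: T2 LOAD ⇒ load; ctr=2 reg=2
step 2: T1 LOAD ⇒ load; ctr=2 reg=2
step 3: T0 LOAD ⇒ load; ctr=2 reg=2
step 4: T1 CAS ⇒ ok; ctr=3 reg=2
step 5: T1 LOAD ⇒ load; ctr=3 reg=3
step 6: T0 CAS ⇒ retry; ctr=3 reg=2
step 7: T1 CAS ⇒ ok; ctr=4 reg=3
step 8: T2 CAS ⇒ retry; ctr=4 reg=2
step 9: T1 LOAD ⇒ load; ctr=4 reg=4
step 10: T1 CAS ⇒ ok; ctr=5 reg=4
Flip is step 6.

step = 6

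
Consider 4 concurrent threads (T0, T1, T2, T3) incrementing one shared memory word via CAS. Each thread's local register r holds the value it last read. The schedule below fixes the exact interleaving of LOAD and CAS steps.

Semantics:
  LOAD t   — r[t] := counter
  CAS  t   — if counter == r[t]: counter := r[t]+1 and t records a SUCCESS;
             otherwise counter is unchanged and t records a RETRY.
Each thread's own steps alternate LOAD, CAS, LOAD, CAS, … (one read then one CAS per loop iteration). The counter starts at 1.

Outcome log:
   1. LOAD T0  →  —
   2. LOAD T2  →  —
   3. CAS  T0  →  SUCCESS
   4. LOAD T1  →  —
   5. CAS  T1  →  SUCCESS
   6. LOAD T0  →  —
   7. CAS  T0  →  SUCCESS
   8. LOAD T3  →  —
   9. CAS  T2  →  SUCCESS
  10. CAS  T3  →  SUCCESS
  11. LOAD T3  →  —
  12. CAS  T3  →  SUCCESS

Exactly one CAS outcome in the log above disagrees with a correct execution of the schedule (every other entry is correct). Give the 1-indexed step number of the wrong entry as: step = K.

step = 9

Re-executing:
#1 T0 reads 1
#2 T2 reads 1
#3 T0 CAS(1→2) writes; counter now 2
#4 T1 reads 2
#5 T1 CAS(2→3) writes; counter now 3
#6 T0 reads 3
#7 T0 CAS(3→4) writes; counter now 4
#8 T3 reads 4
#9 T2 CAS(1→2) fails; counter now 4
#10 T3 CAS(4→5) writes; counter now 5
#11 T3 reads 5
#12 T3 CAS(5→6) writes; counter now 6
Mismatch at 9.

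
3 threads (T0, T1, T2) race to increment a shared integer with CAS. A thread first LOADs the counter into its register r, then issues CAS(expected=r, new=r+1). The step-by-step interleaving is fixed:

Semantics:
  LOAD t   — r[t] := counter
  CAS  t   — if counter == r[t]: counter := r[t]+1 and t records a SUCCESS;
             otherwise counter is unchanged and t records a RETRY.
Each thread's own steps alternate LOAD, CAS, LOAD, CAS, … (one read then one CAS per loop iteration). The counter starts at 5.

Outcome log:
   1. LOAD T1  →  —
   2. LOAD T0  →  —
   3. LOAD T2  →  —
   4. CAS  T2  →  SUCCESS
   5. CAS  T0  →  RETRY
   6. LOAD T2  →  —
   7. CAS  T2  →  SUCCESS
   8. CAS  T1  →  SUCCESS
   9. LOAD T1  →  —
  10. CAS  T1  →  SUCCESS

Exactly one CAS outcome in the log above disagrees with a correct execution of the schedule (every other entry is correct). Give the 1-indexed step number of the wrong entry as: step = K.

step = 8

Correct run:
[1] T1.load  rd  (counter 5, T1.r 5)
[2] T0.load  rd  (counter 5, T0.r 5)
[3] T2.load  rd  (counter 5, T2.r 5)
[4] T2.cas  hit  (counter 6, T2.r 5)
[5] T0.cas  miss  (counter 6, T0.r 5)
[6] T2.load  rd  (counter 6, T2.r 6)
[7] T2.cas  hit  (counter 7, T2.r 6)
[8] T1.cas  miss  (counter 7, T1.r 5)
[9] T1.load  rd  (counter 7, T1.r 7)
[10] T1.cas  hit  (counter 8, T1.r 7)
Log disagrees first at step 8.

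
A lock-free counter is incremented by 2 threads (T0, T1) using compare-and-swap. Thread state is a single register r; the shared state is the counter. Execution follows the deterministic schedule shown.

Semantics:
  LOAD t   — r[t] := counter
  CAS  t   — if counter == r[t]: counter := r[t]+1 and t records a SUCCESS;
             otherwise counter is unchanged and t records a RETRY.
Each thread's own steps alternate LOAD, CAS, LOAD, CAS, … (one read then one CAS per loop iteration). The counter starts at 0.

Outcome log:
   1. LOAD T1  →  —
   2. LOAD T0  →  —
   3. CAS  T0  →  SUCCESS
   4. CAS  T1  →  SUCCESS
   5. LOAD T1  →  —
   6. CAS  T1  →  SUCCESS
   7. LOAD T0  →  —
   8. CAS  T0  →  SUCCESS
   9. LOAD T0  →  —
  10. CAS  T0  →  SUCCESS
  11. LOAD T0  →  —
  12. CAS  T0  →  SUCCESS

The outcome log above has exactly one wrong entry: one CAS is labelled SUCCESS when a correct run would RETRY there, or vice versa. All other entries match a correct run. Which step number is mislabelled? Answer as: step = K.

step = 4

Correct run:
#1 T1 reads 0
#2 T0 reads 0
#3 T0 CAS(0→1) writes; counter now 1
#4 T1 CAS(0→1) fails; counter now 1
#5 T1 reads 1
#6 T1 CAS(1→2) writes; counter now 2
#7 T0 reads 2
#8 T0 CAS(2→3) writes; counter now 3
#9 T0 reads 3
#10 T0 CAS(3→4) writes; counter now 4
#11 T0 reads 4
#12 T0 CAS(4→5) writes; counter now 5
Log disagrees first at step 4.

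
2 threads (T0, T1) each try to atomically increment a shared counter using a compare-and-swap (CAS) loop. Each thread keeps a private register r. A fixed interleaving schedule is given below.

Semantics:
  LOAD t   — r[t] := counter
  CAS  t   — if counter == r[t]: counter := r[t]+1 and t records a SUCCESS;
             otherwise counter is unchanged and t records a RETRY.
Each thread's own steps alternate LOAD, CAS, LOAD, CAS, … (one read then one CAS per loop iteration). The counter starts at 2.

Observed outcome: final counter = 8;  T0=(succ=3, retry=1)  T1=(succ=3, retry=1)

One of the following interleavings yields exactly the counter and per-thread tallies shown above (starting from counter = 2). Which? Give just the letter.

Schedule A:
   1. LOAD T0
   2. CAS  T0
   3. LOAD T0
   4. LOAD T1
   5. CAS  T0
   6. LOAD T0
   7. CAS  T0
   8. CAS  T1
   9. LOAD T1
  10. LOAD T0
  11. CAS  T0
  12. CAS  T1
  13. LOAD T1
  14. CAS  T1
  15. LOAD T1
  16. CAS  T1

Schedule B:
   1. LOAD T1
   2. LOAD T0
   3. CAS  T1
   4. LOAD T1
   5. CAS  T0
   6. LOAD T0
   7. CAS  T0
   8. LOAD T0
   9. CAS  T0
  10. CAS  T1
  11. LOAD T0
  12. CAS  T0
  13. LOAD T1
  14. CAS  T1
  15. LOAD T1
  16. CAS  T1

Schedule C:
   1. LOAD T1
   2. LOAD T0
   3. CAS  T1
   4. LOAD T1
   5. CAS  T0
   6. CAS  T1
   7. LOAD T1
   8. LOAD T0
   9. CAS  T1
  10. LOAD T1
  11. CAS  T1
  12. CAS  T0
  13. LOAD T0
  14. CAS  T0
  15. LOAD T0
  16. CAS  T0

Tracing schedule B:
T1 LOAD — after: cnt=2, r=2 — load
T0 LOAD — after: cnt=2, r=2 — load
T1 CAS — after: cnt=3, r=2 — ok
T1 LOAD — after: cnt=3, r=3 — load
T0 CAS — after: cnt=3, r=2 — retry
T0 LOAD — after: cnt=3, r=3 — load
T0 CAS — after: cnt=4, r=3 — ok
T0 LOAD — after: cnt=4, r=4 — load
T0 CAS — after: cnt=5, r=4 — ok
T1 CAS — after: cnt=5, r=3 — retry
T0 LOAD — after: cnt=5, r=5 — load
T0 CAS — after: cnt=6, r=5 — ok
T1 LOAD — after: cnt=6, r=6 — load
T1 CAS — after: cnt=7, r=6 — ok
T1 LOAD — after: cnt=7, r=7 — load
T1 CAS — after: cnt=8, r=7 — ok

B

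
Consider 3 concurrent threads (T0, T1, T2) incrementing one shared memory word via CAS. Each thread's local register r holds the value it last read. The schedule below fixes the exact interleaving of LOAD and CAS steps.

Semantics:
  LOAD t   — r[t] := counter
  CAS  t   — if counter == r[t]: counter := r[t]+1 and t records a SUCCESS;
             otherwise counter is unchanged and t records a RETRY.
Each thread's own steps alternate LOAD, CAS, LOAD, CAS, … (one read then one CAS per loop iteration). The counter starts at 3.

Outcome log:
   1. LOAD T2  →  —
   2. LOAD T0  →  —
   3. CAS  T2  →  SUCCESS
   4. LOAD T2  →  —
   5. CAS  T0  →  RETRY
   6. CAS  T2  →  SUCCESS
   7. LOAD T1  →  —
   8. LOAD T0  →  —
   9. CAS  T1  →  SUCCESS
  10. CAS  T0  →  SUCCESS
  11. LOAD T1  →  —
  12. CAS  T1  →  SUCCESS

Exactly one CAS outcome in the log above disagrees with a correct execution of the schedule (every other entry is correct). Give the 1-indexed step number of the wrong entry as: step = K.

step = 10

Re-executing:
   1) LOAD T2:  M=3  r_T2=3
   2) LOAD T0:  M=3  r_T0=3
   3) CAS  T2:  M=4  r_T2=3 ✓
   4) LOAD T2:  M=4  r_T2=4
   5) CAS  T0:  M=4  r_T0=3 ✗
   6) CAS  T2:  M=5  r_T2=4 ✓
   7) LOAD T1:  M=5  r_T1=5
   8) LOAD T0:  M=5  r_T0=5
   9) CAS  T1:  M=6  r_T1=5 ✓
  10) CAS  T0:  M=6  r_T0=5 ✗
  11) LOAD T1:  M=6  r_T1=6
  12) CAS  T1:  M=7  r_T1=6 ✓
Log disagrees first at step 10.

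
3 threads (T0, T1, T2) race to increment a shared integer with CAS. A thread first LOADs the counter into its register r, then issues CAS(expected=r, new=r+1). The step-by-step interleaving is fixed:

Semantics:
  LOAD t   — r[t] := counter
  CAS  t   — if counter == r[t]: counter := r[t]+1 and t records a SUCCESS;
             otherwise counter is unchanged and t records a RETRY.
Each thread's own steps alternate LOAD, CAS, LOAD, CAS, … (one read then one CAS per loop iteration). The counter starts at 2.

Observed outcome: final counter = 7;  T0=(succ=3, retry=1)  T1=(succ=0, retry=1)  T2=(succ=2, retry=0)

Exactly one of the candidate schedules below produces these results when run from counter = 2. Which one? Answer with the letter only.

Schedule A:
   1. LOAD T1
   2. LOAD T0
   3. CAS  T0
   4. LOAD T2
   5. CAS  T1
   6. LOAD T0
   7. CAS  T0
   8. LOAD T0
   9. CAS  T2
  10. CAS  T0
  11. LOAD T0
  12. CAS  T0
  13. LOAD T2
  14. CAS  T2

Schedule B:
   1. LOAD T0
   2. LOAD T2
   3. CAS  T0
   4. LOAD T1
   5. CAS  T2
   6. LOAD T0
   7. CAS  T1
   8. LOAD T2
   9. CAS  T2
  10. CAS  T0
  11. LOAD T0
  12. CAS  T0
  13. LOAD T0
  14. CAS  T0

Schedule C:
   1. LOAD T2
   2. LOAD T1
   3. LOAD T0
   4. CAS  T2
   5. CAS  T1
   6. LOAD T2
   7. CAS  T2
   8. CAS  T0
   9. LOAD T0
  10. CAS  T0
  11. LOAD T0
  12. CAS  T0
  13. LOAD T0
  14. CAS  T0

C

Tracing schedule C:
   1) LOAD T2:  M=2  r_T2=2
   2) LOAD T1:  M=2  r_T1=2
   3) LOAD T0:  M=2  r_T0=2
   4) CAS  T2:  M=3  r_T2=2 ✓
   5) CAS  T1:  M=3  r_T1=2 ✗
   6) LOAD T2:  M=3  r_T2=3
   7) CAS  T2:  M=4  r_T2=3 ✓
   8) CAS  T0:  M=4  r_T0=2 ✗
   9) LOAD T0:  M=4  r_T0=4
  10) CAS  T0:  M=5  r_T0=4 ✓
  11) LOAD T0:  M=5  r_T0=5
  12) CAS  T0:  M=6  r_T0=5 ✓
  13) LOAD T0:  M=6  r_T0=6
  14) CAS  T0:  M=7  r_T0=6 ✓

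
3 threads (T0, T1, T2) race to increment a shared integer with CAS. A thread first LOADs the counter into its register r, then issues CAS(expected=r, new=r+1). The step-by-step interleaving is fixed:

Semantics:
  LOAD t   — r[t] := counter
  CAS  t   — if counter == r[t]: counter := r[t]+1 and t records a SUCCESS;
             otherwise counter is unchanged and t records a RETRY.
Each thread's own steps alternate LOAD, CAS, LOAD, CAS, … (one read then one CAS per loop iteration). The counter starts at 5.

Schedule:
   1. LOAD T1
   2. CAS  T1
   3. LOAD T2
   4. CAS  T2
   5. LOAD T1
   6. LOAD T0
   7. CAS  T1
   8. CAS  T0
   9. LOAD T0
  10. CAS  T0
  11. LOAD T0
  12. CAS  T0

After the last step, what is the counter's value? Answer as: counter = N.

#1 T1 reads 5
#2 T1 CAS(5→6) writes; counter now 6
#3 T2 reads 6
#4 T2 CAS(6→7) writes; counter now 7
#5 T1 reads 7
#6 T0 reads 7
#7 T1 CAS(7→8) writes; counter now 8
#8 T0 CAS(7→8) fails; counter now 8
#9 T0 reads 8
#10 T0 CAS(8→9) writes; counter now 9
#11 T0 reads 9
#12 T0 CAS(9→10) writes; counter now 10

counter = 10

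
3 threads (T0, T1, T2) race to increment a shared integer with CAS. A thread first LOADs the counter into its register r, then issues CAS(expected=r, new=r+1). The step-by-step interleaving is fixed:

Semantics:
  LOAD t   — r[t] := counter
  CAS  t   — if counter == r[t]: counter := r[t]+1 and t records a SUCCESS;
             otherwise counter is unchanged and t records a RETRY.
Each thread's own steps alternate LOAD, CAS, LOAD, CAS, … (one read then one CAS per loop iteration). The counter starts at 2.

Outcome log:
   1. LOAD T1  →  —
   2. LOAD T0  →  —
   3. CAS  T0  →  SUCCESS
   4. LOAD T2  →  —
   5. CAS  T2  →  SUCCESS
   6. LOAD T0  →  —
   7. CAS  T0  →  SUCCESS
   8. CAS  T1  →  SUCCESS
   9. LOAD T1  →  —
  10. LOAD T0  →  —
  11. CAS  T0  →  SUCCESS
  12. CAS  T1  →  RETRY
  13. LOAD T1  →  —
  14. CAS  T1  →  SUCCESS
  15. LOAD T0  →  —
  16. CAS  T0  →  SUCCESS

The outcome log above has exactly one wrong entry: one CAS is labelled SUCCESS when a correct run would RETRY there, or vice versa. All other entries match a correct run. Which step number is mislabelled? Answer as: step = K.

Reference trace:
1. LOAD T1 → mem=2 r[T1]=2 [LOAD]
2. LOAD T0 → mem=2 r[T0]=2 [LOAD]
3. CAS T0 → mem=3 r[T0]=2 [OK]
4. LOAD T2 → mem=3 r[T2]=3 [LOAD]
5. CAS T2 → mem=4 r[T2]=3 [OK]
6. LOAD T0 → mem=4 r[T0]=4 [LOAD]
7. CAS T0 → mem=5 r[T0]=4 [OK]
8. CAS T1 → mem=5 r[T1]=2 [RETRY]
9. LOAD T1 → mem=5 r[T1]=5 [LOAD]
10. LOAD T0 → mem=5 r[T0]=5 [LOAD]
11. CAS T0 → mem=6 r[T0]=5 [OK]
12. CAS T1 → mem=6 r[T1]=5 [RETRY]
13. LOAD T1 → mem=6 r[T1]=6 [LOAD]
14. CAS T1 → mem=7 r[T1]=6 [OK]
15. LOAD T0 → mem=7 r[T0]=7 [LOAD]
16. CAS T0 → mem=8 r[T0]=7 [OK]
Flip is step 8.

step = 8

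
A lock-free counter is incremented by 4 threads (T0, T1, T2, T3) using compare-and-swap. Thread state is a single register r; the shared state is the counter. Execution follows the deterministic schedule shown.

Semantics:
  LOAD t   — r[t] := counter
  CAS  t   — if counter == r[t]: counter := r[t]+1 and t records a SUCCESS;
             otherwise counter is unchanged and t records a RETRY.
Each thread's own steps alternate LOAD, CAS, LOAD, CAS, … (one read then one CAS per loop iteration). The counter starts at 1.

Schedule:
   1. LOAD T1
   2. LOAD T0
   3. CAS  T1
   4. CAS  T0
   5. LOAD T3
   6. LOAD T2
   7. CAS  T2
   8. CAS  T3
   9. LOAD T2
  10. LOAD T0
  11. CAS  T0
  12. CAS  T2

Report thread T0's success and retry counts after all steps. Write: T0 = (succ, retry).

step 1: T1 LOAD ⇒ load; ctr=1 reg=1
step 2: T0 LOAD ⇒ load; ctr=1 reg=1
step 3: T1 CAS ⇒ ok; ctr=2 reg=1
step 4: T0 CAS ⇒ retry; ctr=2 reg=1
step 5: T3 LOAD ⇒ load; ctr=2 reg=2
step 6: T2 LOAD ⇒ load; ctr=2 reg=2
step 7: T2 CAS ⇒ ok; ctr=3 reg=2
step 8: T3 CAS ⇒ retry; ctr=3 reg=2
step 9: T2 LOAD ⇒ load; ctr=3 reg=3
step 10: T0 LOAD ⇒ load; ctr=3 reg=3
step 11: T0 CAS ⇒ ok; ctr=4 reg=3
step 12: T2 CAS ⇒ retry; ctr=4 reg=3

T0 = (1, 1)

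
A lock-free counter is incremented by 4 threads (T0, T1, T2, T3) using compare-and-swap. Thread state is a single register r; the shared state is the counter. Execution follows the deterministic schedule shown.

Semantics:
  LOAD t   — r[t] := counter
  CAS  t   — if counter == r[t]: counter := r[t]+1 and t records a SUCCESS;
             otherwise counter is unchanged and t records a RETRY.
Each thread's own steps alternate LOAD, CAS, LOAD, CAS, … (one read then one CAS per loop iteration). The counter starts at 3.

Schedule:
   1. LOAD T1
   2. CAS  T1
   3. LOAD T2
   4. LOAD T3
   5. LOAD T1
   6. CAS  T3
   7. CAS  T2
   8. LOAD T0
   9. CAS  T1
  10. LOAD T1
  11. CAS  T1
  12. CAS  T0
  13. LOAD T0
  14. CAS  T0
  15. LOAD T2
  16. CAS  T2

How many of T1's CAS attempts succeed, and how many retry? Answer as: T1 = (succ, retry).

[1] T1.load  rd  (counter 3, T1.r 3)
[2] T1.cas  hit  (counter 4, T1.r 3)
[3] T2.load  rd  (counter 4, T2.r 4)
[4] T3.load  rd  (counter 4, T3.r 4)
[5] T1.load  rd  (counter 4, T1.r 4)
[6] T3.cas  hit  (counter 5, T3.r 4)
[7] T2.cas  miss  (counter 5, T2.r 4)
[8] T0.load  rd  (counter 5, T0.r 5)
[9] T1.cas  miss  (counter 5, T1.r 4)
[10] T1.load  rd  (counter 5, T1.r 5)
[11] T1.cas  hit  (counter 6, T1.r 5)
[12] T0.cas  miss  (counter 6, T0.r 5)
[13] T0.load  rd  (counter 6, T0.r 6)
[14] T0.cas  hit  (counter 7, T0.r 6)
[15] T2.load  rd  (counter 7, T2.r 7)
[16] T2.cas  hit  (counter 8, T2.r 7)

T1 = (2, 1)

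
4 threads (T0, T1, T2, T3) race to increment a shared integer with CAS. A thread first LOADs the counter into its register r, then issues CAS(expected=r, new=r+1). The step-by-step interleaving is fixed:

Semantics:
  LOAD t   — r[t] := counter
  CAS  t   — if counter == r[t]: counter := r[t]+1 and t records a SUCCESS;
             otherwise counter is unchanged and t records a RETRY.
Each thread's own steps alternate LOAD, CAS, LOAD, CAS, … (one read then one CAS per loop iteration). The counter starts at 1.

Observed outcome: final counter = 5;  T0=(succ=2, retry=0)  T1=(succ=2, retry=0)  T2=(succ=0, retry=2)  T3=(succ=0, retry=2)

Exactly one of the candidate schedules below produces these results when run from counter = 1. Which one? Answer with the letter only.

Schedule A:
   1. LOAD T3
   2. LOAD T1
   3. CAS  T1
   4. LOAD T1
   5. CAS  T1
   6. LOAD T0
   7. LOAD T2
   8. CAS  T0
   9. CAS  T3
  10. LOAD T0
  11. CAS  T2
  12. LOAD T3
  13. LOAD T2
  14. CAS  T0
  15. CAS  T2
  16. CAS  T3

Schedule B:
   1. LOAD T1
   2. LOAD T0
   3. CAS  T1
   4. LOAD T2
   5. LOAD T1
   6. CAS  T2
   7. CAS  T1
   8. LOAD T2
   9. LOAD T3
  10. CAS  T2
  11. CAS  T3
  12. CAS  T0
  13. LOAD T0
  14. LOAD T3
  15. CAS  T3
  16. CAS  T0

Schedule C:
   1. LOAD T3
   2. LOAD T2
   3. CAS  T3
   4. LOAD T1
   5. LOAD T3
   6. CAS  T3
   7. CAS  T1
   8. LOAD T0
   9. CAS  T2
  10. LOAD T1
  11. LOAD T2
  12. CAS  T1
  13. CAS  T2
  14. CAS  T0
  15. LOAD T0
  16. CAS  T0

A

Run A:
#1 T3 reads 1
#2 T1 reads 1
#3 T1 CAS(1→2) writes; counter now 2
#4 T1 reads 2
#5 T1 CAS(2→3) writes; counter now 3
#6 T0 reads 3
#7 T2 reads 3
#8 T0 CAS(3→4) writes; counter now 4
#9 T3 CAS(1→2) fails; counter now 4
#10 T0 reads 4
#11 T2 CAS(3→4) fails; counter now 4
#12 T3 reads 4
#13 T2 reads 4
#14 T0 CAS(4→5) writes; counter now 5
#15 T2 CAS(4→5) fails; counter now 5
#16 T3 CAS(4→5) fails; counter now 5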